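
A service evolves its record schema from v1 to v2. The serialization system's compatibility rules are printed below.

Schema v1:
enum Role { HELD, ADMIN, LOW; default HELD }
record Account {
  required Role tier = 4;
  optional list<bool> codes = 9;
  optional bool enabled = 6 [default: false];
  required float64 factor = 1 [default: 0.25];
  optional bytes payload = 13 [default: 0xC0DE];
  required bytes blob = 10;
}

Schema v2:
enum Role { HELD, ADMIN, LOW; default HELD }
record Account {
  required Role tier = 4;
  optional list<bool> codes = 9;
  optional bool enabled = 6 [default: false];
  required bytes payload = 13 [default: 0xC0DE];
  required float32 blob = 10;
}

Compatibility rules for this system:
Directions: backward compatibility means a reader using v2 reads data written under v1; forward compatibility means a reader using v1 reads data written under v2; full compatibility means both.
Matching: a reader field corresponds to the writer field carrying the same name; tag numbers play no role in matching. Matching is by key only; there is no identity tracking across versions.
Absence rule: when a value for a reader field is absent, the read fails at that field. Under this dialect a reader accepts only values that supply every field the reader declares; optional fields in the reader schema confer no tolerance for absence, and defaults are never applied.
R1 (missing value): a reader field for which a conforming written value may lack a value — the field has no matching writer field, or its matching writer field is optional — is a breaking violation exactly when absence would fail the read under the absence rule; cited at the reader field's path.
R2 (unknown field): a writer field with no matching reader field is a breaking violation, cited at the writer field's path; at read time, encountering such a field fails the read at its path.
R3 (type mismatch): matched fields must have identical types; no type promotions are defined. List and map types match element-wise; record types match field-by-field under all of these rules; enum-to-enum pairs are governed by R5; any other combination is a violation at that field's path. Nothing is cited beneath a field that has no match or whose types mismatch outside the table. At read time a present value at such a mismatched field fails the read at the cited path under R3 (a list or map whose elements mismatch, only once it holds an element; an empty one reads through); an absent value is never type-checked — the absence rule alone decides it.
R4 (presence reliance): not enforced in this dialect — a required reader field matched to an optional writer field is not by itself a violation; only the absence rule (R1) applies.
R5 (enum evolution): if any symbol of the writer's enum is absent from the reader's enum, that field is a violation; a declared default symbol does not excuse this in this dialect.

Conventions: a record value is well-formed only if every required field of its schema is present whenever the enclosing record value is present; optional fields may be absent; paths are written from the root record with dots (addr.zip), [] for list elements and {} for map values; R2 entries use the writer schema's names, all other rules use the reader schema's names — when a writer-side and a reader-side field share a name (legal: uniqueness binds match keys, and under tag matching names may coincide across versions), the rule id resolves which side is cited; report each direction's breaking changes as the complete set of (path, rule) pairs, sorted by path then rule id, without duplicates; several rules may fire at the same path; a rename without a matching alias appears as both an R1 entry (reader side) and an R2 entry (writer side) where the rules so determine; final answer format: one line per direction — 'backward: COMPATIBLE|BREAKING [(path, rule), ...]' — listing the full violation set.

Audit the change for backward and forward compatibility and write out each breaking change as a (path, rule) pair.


backward: BREAKING [(blob, R3), (codes, R1), (enabled, R1), (factor, R2), (payload, R1)]; forward: BREAKING [(blob, R3), (codes, R1), (enabled, R1), (factor, R1)]

each type pair in Account: writer, then reader
checking backward for Account: reader v2 against writer v1:
  Role -> Role, writer required: tier aligns to tier
  list<bool> -> list<bool>, writer optional: codes aligns to codes
  bool -> bool, writer optional: enabled aligns to enabled
  bytes -> bytes, writer optional: payload aligns to payload
  bytes -> float32, writer required: blob aligns to blob
  leftover writer field: factor
  violation R3 at blob
  violation R1 at codes
  violation R1 at enabled
  violation R2 at factor
  violation R1 at payload
  => 5 violation(s): backward is BREAKING for Account
checking forward for Account: reader v1 against writer v2:
  Role -> Role, writer required: tier aligns to tier
  list<bool> -> list<bool>, writer optional: codes aligns to codes
  bool -> bool, writer optional: enabled aligns to enabled
  factor: no writer-side match
  bytes -> bytes, writer required: payload aligns to payload
  float32 -> bytes, writer required: blob aligns to blob
  violation R3 at blob
  violation R1 at codes
  violation R1 at enabled
  violation R1 at factor
  => 4 violation(s): forward is BREAKING for Account


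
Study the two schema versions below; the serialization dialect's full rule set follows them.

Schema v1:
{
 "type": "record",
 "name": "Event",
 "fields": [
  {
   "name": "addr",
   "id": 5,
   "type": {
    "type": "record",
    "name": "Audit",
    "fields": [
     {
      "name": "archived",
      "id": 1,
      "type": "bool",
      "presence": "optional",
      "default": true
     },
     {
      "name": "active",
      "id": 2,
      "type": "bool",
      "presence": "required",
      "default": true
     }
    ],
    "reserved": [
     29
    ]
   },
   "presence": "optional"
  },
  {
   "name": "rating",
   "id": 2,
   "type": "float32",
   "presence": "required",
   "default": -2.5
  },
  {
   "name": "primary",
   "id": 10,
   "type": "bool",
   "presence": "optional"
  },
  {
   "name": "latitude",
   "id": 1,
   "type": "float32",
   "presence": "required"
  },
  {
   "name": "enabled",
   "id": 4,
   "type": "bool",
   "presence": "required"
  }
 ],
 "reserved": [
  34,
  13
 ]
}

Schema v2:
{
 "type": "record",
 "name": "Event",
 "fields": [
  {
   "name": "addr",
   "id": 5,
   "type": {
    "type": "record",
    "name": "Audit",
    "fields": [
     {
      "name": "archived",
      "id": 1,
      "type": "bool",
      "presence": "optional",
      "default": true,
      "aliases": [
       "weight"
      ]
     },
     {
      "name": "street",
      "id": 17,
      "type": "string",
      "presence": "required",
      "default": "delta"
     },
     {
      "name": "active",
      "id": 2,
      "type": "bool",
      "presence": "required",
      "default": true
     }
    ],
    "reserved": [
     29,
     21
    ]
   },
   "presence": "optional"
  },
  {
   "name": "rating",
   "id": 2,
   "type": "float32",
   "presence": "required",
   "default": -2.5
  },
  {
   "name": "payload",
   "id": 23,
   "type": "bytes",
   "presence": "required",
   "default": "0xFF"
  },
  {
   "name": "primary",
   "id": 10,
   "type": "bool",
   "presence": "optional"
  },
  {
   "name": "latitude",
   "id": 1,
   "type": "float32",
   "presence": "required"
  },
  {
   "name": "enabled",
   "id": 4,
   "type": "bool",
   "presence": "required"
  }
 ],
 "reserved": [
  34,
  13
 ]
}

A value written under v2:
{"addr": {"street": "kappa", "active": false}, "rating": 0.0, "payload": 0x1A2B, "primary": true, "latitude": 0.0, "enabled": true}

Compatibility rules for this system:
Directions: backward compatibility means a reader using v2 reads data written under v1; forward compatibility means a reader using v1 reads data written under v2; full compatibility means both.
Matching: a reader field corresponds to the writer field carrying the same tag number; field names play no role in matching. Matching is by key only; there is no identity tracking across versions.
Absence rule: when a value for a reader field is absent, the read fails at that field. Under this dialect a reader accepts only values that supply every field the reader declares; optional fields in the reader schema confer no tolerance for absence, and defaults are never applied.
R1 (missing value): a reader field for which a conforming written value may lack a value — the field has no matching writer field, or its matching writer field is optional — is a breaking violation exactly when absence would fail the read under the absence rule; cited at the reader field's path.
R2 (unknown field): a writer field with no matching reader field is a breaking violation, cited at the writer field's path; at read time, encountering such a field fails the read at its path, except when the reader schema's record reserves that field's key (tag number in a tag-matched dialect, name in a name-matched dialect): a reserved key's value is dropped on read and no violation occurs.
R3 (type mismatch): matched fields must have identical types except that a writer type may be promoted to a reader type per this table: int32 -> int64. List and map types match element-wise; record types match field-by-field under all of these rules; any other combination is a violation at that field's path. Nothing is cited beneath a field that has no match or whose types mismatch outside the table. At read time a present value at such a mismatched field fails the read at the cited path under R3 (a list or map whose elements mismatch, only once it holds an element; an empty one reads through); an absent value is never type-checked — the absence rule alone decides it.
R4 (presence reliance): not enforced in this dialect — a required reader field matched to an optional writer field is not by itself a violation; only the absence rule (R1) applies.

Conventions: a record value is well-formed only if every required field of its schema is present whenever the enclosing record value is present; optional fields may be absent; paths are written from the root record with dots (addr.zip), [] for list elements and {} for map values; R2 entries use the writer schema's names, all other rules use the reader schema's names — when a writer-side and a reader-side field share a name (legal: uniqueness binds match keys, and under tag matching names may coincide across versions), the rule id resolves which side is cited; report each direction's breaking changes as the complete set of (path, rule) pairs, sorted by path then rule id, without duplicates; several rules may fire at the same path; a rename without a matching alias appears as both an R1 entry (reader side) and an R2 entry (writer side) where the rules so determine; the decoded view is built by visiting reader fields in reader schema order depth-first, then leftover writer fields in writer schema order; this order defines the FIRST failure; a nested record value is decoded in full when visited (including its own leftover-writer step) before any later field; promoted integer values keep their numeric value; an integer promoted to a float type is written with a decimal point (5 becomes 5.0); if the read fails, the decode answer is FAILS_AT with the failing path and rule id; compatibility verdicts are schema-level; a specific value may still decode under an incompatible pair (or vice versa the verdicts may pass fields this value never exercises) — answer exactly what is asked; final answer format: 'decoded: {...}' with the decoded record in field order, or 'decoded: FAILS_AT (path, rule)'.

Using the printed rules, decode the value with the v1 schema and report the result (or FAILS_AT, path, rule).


in Event below, arrows point writer -> reader
decode walk for Event under reader schema v1:
  read fails at addr.archived under R1 (no fill)
  => FAILS_AT (addr.archived, R1)
the rest of the Event diff is inert for this question:
  added field street to record Audit: required string, tag 17, default "delta" (in v2 it sits immediately before active) -> shifts the Event verdicts, not this decode
  added field payload to record Event: required bytes, tag 23, default 0xFF (in v2 it sits immediately before primary) -> shifts the Event verdicts, not this decode

decoded: FAILS_AT (addr.archived, R1)


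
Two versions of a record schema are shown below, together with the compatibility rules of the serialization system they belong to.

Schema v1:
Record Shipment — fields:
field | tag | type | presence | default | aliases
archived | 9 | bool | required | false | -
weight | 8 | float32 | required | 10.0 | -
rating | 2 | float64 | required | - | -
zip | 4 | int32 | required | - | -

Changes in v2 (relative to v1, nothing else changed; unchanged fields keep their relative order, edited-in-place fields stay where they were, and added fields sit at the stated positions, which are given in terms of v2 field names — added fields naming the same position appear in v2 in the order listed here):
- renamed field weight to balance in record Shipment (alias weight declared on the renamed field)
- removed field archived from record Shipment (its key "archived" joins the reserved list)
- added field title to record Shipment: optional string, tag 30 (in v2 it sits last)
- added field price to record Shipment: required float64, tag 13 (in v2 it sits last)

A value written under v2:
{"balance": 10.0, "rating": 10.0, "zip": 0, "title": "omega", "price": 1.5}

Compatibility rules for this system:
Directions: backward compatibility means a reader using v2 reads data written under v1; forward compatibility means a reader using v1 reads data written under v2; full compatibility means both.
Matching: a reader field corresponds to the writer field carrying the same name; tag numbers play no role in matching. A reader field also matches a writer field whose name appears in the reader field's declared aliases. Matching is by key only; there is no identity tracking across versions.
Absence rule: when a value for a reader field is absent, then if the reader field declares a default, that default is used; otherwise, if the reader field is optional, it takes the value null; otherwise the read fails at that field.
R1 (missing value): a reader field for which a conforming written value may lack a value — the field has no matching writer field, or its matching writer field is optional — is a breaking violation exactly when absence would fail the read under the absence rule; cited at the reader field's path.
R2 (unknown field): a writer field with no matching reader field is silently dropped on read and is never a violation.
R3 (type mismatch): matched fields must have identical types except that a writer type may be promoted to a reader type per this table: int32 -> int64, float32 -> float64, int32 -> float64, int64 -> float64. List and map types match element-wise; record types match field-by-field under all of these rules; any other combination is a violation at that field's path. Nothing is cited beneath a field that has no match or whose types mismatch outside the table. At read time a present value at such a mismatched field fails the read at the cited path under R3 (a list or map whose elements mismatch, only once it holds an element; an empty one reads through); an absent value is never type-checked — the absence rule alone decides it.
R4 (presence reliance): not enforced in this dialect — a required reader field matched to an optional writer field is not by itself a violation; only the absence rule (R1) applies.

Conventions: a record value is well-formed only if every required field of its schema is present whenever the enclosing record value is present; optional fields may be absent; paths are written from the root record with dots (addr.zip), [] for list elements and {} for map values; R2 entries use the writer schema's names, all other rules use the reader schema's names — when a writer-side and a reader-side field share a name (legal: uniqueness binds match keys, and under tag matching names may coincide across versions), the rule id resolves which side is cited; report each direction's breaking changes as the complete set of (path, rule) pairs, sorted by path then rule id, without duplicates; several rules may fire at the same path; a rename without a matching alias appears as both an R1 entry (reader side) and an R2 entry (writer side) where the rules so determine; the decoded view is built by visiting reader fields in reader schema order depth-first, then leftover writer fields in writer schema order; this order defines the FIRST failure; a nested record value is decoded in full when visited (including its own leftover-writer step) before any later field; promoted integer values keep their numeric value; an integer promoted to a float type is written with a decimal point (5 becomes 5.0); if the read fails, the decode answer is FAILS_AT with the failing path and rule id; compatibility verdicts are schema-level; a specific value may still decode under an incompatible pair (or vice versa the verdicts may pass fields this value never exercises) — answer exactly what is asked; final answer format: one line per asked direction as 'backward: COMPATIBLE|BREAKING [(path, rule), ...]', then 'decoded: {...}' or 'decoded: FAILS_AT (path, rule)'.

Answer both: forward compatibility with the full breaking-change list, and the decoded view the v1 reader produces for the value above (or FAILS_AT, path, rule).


each type pair in Shipment: writer, then reader
forward pass over Shipment, reader schema v1, writer schema v2:
  archived: no writer match
  weight: no writer match
  rating: float64 -> float64, writer required; from rating
  zip: int32 -> int32, writer required; from zip
  balance (writer side), unknown to reader
  title (writer side), unknown to reader
  price (writer side), unknown to reader
  => forward verdict for Shipment: COMPATIBLE, no violations
decode walk for Shipment under reader schema v1:
  archived := false (no value, default fills)
  weight := 10.0 (no value, default fills)
  rating := 10.0
  zip := 0
  writer balance: unmatched, discarded
  writer title: unmatched, discarded
  writer price: unmatched, discarded
  => decoded: {"archived": false, "weight": 10.0, "rating": 10.0, "zip": 0}
ruling out the remaining Shipment differences:
  renamed field weight to balance in record Shipment (alias weight declared on the renamed field) -> fires no rule on Shipment, leaving the asked answer as it is
  removed field archived from record Shipment (its key "archived" joins the reserved list) -> fires no rule on Shipment, leaving the asked answer as it is
  added field price to record Shipment: required float64, tag 13 (in v2 it sits last) -> fires only in the backward direction of Shipment, which is not asked here
  added field title to record Shipment: optional string, tag 30 (in v2 it sits last) -> fires no rule on Shipment, leaving the asked answer as it is

forward: COMPATIBLE []; decoded: {"archived": false, "weight": 10.0, "rating": 10.0, "zip": 0}


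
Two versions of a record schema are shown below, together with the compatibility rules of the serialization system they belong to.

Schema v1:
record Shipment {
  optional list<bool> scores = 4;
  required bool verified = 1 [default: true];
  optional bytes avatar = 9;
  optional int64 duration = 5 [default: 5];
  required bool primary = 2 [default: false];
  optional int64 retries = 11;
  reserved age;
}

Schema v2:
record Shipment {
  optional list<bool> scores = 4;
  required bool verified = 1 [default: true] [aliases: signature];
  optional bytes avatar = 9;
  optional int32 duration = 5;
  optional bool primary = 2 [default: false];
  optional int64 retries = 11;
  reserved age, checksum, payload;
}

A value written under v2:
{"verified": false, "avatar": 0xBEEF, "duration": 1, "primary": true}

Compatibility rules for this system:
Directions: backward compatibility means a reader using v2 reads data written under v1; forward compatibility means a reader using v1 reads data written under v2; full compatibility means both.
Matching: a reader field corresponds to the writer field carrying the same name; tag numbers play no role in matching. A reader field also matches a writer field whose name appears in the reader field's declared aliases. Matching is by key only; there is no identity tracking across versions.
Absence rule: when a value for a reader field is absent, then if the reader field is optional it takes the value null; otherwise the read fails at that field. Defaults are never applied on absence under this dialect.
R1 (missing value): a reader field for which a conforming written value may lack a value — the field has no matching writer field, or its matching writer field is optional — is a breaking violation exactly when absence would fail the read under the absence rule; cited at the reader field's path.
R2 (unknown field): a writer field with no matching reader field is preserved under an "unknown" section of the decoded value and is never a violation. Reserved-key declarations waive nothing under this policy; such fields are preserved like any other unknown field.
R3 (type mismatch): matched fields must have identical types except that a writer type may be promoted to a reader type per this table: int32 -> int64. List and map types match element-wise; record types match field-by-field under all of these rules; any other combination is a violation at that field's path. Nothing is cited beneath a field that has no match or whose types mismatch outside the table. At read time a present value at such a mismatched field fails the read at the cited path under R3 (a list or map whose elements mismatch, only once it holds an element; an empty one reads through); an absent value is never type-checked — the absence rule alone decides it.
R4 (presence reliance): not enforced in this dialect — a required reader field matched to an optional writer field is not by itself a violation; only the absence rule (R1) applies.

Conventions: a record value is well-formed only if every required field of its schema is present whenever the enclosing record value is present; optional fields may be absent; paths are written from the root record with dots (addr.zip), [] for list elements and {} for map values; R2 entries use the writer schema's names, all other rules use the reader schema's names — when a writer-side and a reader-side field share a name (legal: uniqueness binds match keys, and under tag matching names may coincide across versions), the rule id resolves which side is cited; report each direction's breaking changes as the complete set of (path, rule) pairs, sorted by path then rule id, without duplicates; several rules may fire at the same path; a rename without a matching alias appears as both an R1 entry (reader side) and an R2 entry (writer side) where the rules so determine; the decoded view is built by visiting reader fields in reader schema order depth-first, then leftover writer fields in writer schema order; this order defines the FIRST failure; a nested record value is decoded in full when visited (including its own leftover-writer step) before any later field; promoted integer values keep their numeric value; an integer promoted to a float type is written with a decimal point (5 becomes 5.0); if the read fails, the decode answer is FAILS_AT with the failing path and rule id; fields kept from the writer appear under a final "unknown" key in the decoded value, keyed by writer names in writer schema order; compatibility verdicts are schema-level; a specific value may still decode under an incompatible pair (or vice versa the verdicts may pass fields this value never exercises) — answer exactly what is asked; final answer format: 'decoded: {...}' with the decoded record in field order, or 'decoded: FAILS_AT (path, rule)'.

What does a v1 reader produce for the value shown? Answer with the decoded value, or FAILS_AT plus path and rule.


arrows below run writer -> reader for Shipment
migrating the Shipment value to v1:
  scores := null (not supplied -> null)
  verified := false
  avatar := 0xBEEF
  duration := 1 (int32 -> int64)
  primary := true
  retries := null (not supplied -> null)
  => decoded: {"scores": null, "verified": false, "avatar": 0xBEEF, "duration": 1, "primary": true, "retries": null}
diffs on Shipment not affecting the asked answer:
  field duration in record Shipment: type int64 changed to int32 (its default is dropped) -> shifts the Shipment verdicts, not this decode
  field primary in record Shipment: required changed to optional -> shifts the Shipment verdicts, not this decode

decoded: {"scores": null, "verified": false, "avatar": 0xBEEF, "duration": 1, "primary": true, "retries": null}


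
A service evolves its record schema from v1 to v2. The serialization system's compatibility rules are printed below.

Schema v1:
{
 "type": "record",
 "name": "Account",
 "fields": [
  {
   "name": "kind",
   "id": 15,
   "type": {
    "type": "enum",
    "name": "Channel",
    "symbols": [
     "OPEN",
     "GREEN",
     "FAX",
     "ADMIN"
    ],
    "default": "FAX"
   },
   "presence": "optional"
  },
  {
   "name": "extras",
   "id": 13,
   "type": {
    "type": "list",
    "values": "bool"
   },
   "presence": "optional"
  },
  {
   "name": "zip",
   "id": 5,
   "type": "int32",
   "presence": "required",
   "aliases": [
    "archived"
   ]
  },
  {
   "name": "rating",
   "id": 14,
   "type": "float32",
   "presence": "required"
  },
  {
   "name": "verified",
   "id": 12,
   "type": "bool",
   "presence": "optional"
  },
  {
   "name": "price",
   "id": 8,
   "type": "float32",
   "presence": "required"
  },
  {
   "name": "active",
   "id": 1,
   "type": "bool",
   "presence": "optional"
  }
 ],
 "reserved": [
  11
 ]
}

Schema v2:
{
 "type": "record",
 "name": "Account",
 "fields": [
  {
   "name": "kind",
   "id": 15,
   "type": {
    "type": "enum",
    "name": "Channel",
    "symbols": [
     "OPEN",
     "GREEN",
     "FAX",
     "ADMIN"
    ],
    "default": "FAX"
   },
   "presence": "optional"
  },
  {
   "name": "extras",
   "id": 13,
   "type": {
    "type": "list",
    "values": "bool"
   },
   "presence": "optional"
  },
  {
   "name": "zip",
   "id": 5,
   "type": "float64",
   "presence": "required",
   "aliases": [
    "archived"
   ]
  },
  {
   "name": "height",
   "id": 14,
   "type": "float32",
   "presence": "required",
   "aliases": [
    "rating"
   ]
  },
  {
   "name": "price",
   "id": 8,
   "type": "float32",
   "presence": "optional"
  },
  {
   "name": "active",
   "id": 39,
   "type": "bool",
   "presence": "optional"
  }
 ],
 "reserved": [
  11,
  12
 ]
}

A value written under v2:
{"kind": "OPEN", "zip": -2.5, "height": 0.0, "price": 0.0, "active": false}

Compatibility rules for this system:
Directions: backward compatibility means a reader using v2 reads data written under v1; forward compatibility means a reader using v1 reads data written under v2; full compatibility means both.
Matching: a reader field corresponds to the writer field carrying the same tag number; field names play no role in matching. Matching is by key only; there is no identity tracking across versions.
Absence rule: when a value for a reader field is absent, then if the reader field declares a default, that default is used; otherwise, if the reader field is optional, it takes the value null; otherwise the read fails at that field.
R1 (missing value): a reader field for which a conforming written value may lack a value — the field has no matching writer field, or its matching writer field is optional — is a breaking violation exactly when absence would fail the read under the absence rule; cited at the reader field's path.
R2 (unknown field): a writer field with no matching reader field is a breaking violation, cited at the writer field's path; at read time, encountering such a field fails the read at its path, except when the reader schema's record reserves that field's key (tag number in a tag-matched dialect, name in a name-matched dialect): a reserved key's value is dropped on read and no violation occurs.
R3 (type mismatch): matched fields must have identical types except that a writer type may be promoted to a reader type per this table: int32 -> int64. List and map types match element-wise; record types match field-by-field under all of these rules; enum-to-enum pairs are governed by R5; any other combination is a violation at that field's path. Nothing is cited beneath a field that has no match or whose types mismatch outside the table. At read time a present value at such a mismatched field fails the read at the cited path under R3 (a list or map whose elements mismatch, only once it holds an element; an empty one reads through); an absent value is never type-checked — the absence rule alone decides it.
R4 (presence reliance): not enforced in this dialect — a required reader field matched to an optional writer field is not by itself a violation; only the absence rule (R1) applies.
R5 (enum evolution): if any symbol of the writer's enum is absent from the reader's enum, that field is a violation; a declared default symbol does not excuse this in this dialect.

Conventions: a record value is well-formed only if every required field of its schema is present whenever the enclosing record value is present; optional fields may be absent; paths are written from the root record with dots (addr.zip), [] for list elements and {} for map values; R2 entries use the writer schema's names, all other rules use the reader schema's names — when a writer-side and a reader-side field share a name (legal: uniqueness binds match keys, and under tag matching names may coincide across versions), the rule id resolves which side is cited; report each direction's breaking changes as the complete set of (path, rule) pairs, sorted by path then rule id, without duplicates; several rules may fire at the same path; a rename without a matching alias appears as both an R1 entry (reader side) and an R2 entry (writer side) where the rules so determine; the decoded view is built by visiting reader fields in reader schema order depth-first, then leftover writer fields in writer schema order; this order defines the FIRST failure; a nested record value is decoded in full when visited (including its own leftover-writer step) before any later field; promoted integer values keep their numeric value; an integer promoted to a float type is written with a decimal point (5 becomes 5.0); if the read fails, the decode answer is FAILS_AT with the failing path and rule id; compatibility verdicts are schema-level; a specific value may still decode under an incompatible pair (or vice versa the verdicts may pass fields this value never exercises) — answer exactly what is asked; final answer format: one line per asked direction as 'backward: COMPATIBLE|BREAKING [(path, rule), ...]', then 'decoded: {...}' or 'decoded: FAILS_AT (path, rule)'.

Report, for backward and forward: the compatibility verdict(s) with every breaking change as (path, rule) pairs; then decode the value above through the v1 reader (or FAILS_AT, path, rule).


arrows below run writer -> reader for Account
checking backward for Account: reader v2 against writer v1:
  kind <- kind (Channel -> Channel, writer optional)
  extras <- extras (list<bool> -> list<bool>, writer optional)
  zip <- zip (int32 -> float64, writer required)
  height <- rating (float32 -> float32, writer required)
  price <- price (float32 -> float32, writer required)
  active: no writer-side match
  writer field verified has no reader counterpart
  writer field active has no reader counterpart
  rule R2 violated at active
  rule R3 violated at zip
  => backward: BREAKING (2)
checking forward for Account: reader v1 against writer v2:
  kind <- kind (Channel -> Channel, writer optional)
  extras <- extras (list<bool> -> list<bool>, writer optional)
  zip <- zip (float64 -> int32, writer required)
  rating <- height (float32 -> float32, writer required)
  verified: no writer-side match
  price <- price (float32 -> float32, writer optional)
  active: no writer-side match
  writer field active has no reader counterpart
  rule R2 violated at active
  rule R1 violated at price
  rule R3 violated at zip
  => forward: BREAKING (3)
decoding the Account value with the v1 reader:
  kind := "OPEN"
  extras := null (absent, optional -> null)
  read fails at zip under R3
  => FAILS_AT (zip, R3)

backward: BREAKING [(active, R2), (zip, R3)]; forward: BREAKING [(active, R2), (price, R1), (zip, R3)]; decoded: FAILS_AT (zip, R3)


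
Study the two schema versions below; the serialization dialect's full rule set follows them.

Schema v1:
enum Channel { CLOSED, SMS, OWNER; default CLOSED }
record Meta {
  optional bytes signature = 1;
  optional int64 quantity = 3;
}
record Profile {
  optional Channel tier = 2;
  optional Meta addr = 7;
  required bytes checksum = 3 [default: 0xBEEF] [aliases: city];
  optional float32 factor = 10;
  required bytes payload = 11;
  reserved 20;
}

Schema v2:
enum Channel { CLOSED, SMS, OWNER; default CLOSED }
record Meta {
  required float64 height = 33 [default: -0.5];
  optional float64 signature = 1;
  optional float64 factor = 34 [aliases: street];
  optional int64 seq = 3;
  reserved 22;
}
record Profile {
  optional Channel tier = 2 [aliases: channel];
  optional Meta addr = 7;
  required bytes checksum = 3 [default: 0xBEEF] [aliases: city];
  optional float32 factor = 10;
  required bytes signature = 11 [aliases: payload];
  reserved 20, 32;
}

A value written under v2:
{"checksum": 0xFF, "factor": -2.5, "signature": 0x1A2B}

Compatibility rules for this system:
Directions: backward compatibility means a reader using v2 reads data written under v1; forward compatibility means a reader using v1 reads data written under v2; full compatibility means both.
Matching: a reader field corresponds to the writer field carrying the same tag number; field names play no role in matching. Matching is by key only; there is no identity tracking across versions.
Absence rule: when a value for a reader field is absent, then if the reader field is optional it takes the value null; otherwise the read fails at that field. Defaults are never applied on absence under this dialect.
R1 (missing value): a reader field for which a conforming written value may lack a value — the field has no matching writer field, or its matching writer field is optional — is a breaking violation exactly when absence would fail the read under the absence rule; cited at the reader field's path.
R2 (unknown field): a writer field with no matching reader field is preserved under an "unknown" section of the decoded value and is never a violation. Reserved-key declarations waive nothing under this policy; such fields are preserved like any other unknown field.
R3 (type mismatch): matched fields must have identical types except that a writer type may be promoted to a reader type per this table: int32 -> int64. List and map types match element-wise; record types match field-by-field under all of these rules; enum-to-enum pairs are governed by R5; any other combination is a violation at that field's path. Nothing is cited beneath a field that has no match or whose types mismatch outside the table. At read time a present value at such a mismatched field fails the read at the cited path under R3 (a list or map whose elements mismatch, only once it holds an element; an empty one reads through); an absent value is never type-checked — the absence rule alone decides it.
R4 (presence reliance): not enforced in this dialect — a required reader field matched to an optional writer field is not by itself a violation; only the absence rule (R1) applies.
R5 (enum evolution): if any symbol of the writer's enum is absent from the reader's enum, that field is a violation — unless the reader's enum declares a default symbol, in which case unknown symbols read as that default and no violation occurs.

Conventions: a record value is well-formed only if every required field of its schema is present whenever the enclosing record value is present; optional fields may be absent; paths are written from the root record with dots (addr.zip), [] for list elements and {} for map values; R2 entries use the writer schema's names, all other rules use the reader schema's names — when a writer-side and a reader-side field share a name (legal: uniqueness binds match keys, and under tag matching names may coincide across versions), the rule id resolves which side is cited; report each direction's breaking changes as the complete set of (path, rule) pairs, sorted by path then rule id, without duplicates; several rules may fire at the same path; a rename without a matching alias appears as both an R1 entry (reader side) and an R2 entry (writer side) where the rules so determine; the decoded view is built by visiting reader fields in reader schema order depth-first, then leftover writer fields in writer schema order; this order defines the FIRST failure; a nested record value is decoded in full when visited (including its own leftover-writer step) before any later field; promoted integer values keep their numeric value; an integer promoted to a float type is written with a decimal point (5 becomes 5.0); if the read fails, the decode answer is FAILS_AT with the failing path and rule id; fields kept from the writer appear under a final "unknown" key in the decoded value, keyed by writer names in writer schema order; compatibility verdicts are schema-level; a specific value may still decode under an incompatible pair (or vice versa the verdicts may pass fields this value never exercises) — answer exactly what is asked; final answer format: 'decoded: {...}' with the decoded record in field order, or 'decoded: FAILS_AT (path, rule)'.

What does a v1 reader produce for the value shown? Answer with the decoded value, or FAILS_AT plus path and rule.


in Profile below, arrows point writer -> reader
decoding the Profile value with the v1 reader:
  tier := null (absent, optional -> null)
  addr := null (absent, optional -> null)
  checksum := 0xFF
  factor := -2.5
  payload := 0x1A2B (from writer signature)
  => decoded: {"tier": null, "addr": null, "checksum": 0xFF, "factor": -2.5, "payload": 0x1A2B}
diffs on Profile not affecting the asked answer:
  renamed field payload to signature in record Profile (alias payload declared on the renamed field) -> fires no rule on Profile under this dialect and leaves the result unchanged
  added field height to record Meta: required float64, tag 33, default -0.5 (in v2 it sits immediately before signature) -> a verdict-level change on Profile — the shown value reads the same
  field signature in record Meta: type bytes changed to float64 -> a verdict-level change on Profile — the shown value reads the same
  renamed field quantity to seq in record Meta -> fires no rule on Profile under this dialect and leaves the result unchanged
  added field factor to record Meta: optional float64, tag 34 (in v2 it sits immediately before seq) -> fires no rule on Profile under this dialect and leaves the result unchanged

decoded: {"tier": null, "addr": null, "checksum": 0xFF, "factor": -2.5, "payload": 0x1A2B}


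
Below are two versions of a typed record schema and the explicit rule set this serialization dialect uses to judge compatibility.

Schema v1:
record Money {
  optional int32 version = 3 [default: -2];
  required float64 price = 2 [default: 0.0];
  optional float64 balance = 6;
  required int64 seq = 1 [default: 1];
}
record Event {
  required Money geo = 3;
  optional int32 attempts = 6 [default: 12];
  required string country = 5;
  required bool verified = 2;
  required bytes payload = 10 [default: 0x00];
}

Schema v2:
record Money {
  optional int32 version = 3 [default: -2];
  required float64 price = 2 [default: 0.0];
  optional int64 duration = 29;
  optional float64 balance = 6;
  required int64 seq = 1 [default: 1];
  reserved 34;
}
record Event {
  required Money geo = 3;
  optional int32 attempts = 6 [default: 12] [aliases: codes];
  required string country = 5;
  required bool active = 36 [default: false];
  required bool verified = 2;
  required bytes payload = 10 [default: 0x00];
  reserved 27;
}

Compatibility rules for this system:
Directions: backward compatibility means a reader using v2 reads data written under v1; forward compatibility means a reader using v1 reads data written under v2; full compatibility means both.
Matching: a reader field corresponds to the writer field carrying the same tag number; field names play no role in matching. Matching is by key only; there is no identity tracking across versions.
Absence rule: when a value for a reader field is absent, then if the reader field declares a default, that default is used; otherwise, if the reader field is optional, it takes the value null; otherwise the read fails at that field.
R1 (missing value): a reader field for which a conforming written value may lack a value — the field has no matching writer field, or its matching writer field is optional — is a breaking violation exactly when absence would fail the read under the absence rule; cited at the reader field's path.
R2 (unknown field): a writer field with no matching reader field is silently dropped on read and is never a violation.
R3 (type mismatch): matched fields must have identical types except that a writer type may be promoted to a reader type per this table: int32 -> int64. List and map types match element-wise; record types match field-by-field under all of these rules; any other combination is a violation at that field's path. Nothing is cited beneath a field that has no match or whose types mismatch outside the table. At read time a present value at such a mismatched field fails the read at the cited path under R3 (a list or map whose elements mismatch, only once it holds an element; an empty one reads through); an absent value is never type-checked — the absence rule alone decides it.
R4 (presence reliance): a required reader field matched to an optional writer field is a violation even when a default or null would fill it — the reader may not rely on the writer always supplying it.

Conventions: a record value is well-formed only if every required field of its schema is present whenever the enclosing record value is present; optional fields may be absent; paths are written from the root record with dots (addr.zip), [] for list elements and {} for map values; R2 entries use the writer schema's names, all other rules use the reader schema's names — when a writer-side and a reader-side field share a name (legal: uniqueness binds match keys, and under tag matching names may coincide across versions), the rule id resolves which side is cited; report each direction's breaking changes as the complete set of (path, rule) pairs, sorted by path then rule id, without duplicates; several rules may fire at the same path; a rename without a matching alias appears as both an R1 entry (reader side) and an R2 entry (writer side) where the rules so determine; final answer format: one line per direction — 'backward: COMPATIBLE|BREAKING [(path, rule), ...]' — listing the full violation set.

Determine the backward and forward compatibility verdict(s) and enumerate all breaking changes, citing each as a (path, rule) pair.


backward: COMPATIBLE []; forward: COMPATIBLE []

arrows below run writer -> reader for Event
backward for Event (reader v2, writer v1):
  geo: paired with writer geo (Money -> Money; writer required)
  attempts: paired with writer attempts (int32 -> int32; writer optional)
  country: paired with writer country (string -> string; writer required)
  no writer field matches reader active
  verified: paired with writer verified (bool -> bool; writer required)
  payload: paired with writer payload (bytes -> bytes; writer required)
  geo.version: paired with writer geo.version (int32 -> int32; writer optional)
  geo.price: paired with writer geo.price (float64 -> float64; writer required)
  no writer field matches reader geo.duration
  geo.balance: paired with writer geo.balance (float64 -> float64; writer optional)
  geo.seq: paired with writer geo.seq (int64 -> int64; writer required)
  => backward: COMPATIBLE
forward for Event (reader v1, writer v2):
  geo: paired with writer geo (Money -> Money; writer required)
  attempts: paired with writer attempts (int32 -> int32; writer optional)
  country: paired with writer country (string -> string; writer required)
  verified: paired with writer verified (bool -> bool; writer required)
  payload: paired with writer payload (bytes -> bytes; writer required)
  leftover writer field: active
  geo.version: paired with writer geo.version (int32 -> int32; writer optional)
  geo.price: paired with writer geo.price (float64 -> float64; writer required)
  geo.balance: paired with writer geo.balance (float64 -> float64; writer optional)
  geo.seq: paired with writer geo.seq (int64 -> int64; writer required)
  leftover writer field: geo.duration
  => forward: COMPATIBLE
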